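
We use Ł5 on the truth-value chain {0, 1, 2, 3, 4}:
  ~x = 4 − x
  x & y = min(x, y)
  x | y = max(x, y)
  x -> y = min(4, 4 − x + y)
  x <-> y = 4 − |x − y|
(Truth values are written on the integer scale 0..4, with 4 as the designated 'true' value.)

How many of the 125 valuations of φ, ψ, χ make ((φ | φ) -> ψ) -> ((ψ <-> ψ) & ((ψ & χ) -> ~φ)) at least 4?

value 4: 107 assignments (counts)
value 3: 8 assignments
value 2: 7 assignments
value 1: 2 assignments
value 0: 1 assignment
So 107 of the 125 assignments meet the threshold.

107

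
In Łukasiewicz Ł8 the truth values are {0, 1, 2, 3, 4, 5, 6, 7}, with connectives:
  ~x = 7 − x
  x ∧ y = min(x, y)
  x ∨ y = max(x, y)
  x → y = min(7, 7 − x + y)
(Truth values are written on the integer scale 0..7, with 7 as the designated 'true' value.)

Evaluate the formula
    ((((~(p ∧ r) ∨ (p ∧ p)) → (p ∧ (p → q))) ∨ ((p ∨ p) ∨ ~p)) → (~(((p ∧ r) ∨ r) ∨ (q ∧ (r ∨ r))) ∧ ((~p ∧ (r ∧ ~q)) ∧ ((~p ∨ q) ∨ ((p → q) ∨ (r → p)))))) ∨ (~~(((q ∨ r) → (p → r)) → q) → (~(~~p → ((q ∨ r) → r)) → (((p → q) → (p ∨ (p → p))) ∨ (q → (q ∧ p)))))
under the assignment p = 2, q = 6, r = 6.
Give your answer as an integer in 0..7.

7

p ∧ r = 2 ∧ 6 = 2
~(p ∧ r) = ~2 = 5
p ∧ p = 2 ∧ 2 = 2
~(p ∧ r) ∨ (p ∧ p) = 5 ∨ 2 = 5
p → q = 2 → 6 = 7
p ∧ (p → q) = 2 ∧ 7 = 2
(~(p ∧ r) ∨ (p ∧ p)) → (p ∧ (p → q)) = 5 → 2 = 4
p ∨ p = 2 ∨ 2 = 2
~p = ~2 = 5
(p ∨ p) ∨ ~p = 2 ∨ 5 = 5
((~(p ∧ r) ∨ (p ∧ p)) → (p ∧ (p → q))) ∨ ((p ∨ p) ∨ ~p) = 4 ∨ 5 = 5
p ∧ r = 2 ∧ 6 = 2
(p ∧ r) ∨ r = 2 ∨ 6 = 6
r ∨ r = 6 ∨ 6 = 6
q ∧ (r ∨ r) = 6 ∧ 6 = 6
((p ∧ r) ∨ r) ∨ (q ∧ (r ∨ r)) = 6 ∨ 6 = 6
~(((p ∧ r) ∨ r) ∨ (q ∧ (r ∨ r))) = ~6 = 1
~p = ~2 = 5
~q = ~6 = 1
r ∧ ~q = 6 ∧ 1 = 1
~p ∧ (r ∧ ~q) = 5 ∧ 1 = 1
~p = ~2 = 5
~p ∨ q = 5 ∨ 6 = 6
p → q = 2 → 6 = 7
r → p = 6 → 2 = 3
(p → q) ∨ (r → p) = 7 ∨ 3 = 7
(~p ∨ q) ∨ ((p → q) ∨ (r → p)) = 6 ∨ 7 = 7
(~p ∧ (r ∧ ~q)) ∧ ((~p ∨ q) ∨ ((p → q) ∨ (r → p))) = 1 ∧ 7 = 1
~(((p ∧ r) ∨ r) ∨ (q ∧ (r ∨ r))) ∧ ((~p ∧ (r ∧ ~q)) ∧ ((~p ∨ q) ∨ ((p → q) ∨ (r → p)))) = 1 ∧ 1 = 1
(((~(p ∧ r) ∨ (p ∧ p)) → (p ∧ (p → q))) ∨ ((p ∨ p) ∨ ~p)) → (~(((p ∧ r) ∨ r) ∨ (q ∧ (r ∨ r))) ∧ ((~p ∧ (r ∧ ~q)) ∧ ((~p ∨ q) ∨ ((p → q) ∨ (r → p))))) = 5 → 1 = 3
q ∨ r = 6 ∨ 6 = 6
p → r = 2 → 6 = 7
(q ∨ r) → (p → r) = 6 → 7 = 7
((q ∨ r) → (p → r)) → q = 7 → 6 = 6
~(((q ∨ r) → (p → r)) → q) = ~6 = 1
~~(((q ∨ r) → (p → r)) → q) = ~1 = 6
~p = ~2 = 5
~~p = ~5 = 2
q ∨ r = 6 ∨ 6 = 6
(q ∨ r) → r = 6 → 6 = 7
~~p → ((q ∨ r) → r) = 2 → 7 = 7
~(~~p → ((q ∨ r) → r)) = ~7 = 0
p → q = 2 → 6 = 7
p → p = 2 → 2 = 7
p ∨ (p → p) = 2 ∨ 7 = 7
(p → q) → (p ∨ (p → p)) = 7 → 7 = 7
q ∧ p = 6 ∧ 2 = 2
q → (q ∧ p) = 6 → 2 = 3
((p → q) → (p ∨ (p → p))) ∨ (q → (q ∧ p)) = 7 ∨ 3 = 7
~(~~p → ((q ∨ r) → r)) → (((p → q) → (p ∨ (p → p))) ∨ (q → (q ∧ p))) = 0 → 7 = 7
~~(((q ∨ r) → (p → r)) → q) → (~(~~p → ((q ∨ r) → r)) → (((p → q) → (p ∨ (p → p))) ∨ (q → (q ∧ p)))) = 6 → 7 = 7
((((~(p ∧ r) ∨ (p ∧ p)) → (p ∧ (p → q))) ∨ ((p ∨ p) ∨ ~p)) → (~(((p ∧ r) ∨ r) ∨ (q ∧ (r ∨ r))) ∧ ((~p ∧ (r ∧ ~q)) ∧ ((~p ∨ q) ∨ ((p → q) ∨ (r → p)))))) ∨ (~~(((q ∨ r) → (p → r)) → q) → (~(~~p → ((q ∨ r) → r)) → (((p → q) → (p ∨ (p → p))) ∨ (q → (q ∧ p))))) = 3 ∨ 7 = 7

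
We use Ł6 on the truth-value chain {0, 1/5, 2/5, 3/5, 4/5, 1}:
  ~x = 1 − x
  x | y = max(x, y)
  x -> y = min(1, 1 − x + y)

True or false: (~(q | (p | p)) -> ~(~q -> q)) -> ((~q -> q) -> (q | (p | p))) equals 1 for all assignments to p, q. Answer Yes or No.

Yes

At p = 4/5, q = 2/5, for instance:
p | p = 4/5 | 4/5 = 4/5
q | (p | p) = 2/5 | 4/5 = 4/5
~(q | (p | p)) = ~4/5 = 1/5
~q = ~2/5 = 3/5
~q -> q = 3/5 -> 2/5 = 4/5
~(~q -> q) = ~4/5 = 1/5
~(q | (p | p)) -> ~(~q -> q) = 1/5 -> 1/5 = 1
(~q -> q) -> (q | (p | p)) = 4/5 -> 4/5 = 1
(~(q | (p | p)) -> ~(~q -> q)) -> ((~q -> q) -> (q | (p | p))) = 1 -> 1 = 1
and checking the remaining 35 assignments likewise gives ≥ 1 in every case.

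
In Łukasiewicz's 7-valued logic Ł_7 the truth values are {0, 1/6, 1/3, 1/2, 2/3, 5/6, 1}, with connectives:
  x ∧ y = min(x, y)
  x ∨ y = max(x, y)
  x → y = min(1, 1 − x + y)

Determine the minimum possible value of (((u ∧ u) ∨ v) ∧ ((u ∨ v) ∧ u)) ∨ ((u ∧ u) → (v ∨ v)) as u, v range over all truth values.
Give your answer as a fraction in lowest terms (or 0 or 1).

1/2

Take u = 1/2, v = 0:
u ∧ u = 1/2 ∧ 1/2 = 1/2
(u ∧ u) ∨ v = 1/2 ∨ 0 = 1/2
u ∨ v = 1/2 ∨ 0 = 1/2
(u ∨ v) ∧ u = 1/2 ∧ 1/2 = 1/2
((u ∧ u) ∨ v) ∧ ((u ∨ v) ∧ u) = 1/2 ∧ 1/2 = 1/2
u ∧ u = 1/2 ∧ 1/2 = 1/2
v ∨ v = 0 ∨ 0 = 0
(u ∧ u) → (v ∨ v) = 1/2 → 0 = 1/2
(((u ∧ u) ∨ v) ∧ ((u ∨ v) ∧ u)) ∨ ((u ∧ u) → (v ∨ v)) = 1/2 ∨ 1/2 = 1/2
No assignment yields a value below 1/2, so this is the minimum.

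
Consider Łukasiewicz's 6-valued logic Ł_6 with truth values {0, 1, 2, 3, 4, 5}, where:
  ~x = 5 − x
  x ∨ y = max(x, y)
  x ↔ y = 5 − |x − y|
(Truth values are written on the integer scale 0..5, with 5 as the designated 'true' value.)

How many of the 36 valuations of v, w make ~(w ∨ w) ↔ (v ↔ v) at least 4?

12

value 5: 6 assignments (counts)
value 4: 6 assignments (counts)
value 3: 6 assignments
value 2: 6 assignments
value 1: 6 assignments
value 0: 6 assignments
So 12 of the 36 assignments meet the threshold.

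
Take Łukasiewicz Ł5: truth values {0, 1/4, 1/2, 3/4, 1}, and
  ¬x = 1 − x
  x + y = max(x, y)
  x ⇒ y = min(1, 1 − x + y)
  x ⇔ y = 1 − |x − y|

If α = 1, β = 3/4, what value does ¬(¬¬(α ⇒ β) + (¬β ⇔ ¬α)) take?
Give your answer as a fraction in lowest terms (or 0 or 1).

1/4

α ⇒ β = 1 ⇒ 3/4 = 3/4
¬(α ⇒ β) = ¬3/4 = 1/4
¬¬(α ⇒ β) = ¬1/4 = 3/4
¬β = ¬3/4 = 1/4
¬α = ¬1 = 0
¬β ⇔ ¬α = 1/4 ⇔ 0 = 3/4
¬¬(α ⇒ β) + (¬β ⇔ ¬α) = 3/4 + 3/4 = 3/4
¬(¬¬(α ⇒ β) + (¬β ⇔ ¬α)) = ¬3/4 = 1/4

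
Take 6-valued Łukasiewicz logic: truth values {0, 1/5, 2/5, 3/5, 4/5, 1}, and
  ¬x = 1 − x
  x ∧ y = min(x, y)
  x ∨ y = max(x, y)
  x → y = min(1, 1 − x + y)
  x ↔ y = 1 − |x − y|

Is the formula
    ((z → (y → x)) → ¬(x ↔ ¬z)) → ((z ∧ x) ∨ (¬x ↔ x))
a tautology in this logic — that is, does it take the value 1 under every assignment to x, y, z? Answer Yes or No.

Counterexample: take x = 0, y = 0, z = 0.
y → x = 0 → 0 = 1
z → (y → x) = 0 → 1 = 1
¬z = ¬0 = 1
x ↔ ¬z = 0 ↔ 1 = 0
¬(x ↔ ¬z) = ¬0 = 1
(z → (y → x)) → ¬(x ↔ ¬z) = 1 → 1 = 1
z ∧ x = 0 ∧ 0 = 0
¬x = ¬0 = 1
¬x ↔ x = 1 ↔ 0 = 0
(z ∧ x) ∨ (¬x ↔ x) = 0 ∨ 0 = 0
((z → (y → x)) → ¬(x ↔ ¬z)) → ((z ∧ x) ∨ (¬x ↔ x)) = 1 → 0 = 0
This gives 0 ≠ 1.

No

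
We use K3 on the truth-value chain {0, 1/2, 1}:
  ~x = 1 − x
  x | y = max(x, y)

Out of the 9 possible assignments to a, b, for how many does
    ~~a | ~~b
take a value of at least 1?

5

a = 0, b = 0 ↦ 0  <
a = 0, b = 1/2 ↦ 1/2  <
a = 0, b = 1 ↦ 1  ≥
a = 1/2, b = 0 ↦ 1/2  <
a = 1/2, b = 1/2 ↦ 1/2  <
a = 1/2, b = 1 ↦ 1  ≥
a = 1, b = 0 ↦ 1  ≥
a = 1, b = 1/2 ↦ 1  ≥
a = 1, b = 1 ↦ 1  ≥
So 5 of the 9 assignments meet the threshold.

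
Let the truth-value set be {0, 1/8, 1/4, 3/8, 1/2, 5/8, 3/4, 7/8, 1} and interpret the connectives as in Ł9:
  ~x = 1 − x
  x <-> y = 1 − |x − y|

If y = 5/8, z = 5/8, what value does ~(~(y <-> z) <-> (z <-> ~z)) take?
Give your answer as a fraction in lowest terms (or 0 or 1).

3/4

y <-> z = 5/8 <-> 5/8 = 1
~(y <-> z) = ~1 = 0
~z = ~5/8 = 3/8
z <-> ~z = 5/8 <-> 3/8 = 3/4
~(y <-> z) <-> (z <-> ~z) = 0 <-> 3/4 = 1/4
~(~(y <-> z) <-> (z <-> ~z)) = ~1/4 = 3/4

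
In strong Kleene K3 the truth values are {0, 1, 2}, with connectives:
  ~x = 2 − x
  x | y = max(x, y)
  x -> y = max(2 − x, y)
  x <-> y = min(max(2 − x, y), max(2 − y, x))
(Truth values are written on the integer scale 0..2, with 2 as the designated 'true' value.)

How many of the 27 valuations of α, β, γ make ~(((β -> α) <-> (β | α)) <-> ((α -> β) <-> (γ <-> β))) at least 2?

value 2: 4 assignments (counts)
value 1: 19 assignments
value 0: 4 assignments
So 4 of the 27 assignments meet the threshold.

4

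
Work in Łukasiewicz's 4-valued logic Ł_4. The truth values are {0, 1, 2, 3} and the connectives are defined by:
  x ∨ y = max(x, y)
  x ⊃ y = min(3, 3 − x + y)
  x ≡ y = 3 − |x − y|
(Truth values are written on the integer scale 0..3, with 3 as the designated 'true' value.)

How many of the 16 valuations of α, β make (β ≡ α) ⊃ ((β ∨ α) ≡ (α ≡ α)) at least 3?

α = 0, β = 0 ↦ 0  <
α = 0, β = 1 ↦ 2  <
α = 0, β = 2 ↦ 3  ≥
α = 0, β = 3 ↦ 3  ≥
α = 1, β = 0 ↦ 2  <
α = 1, β = 1 ↦ 1  <
α = 1, β = 2 ↦ 3  ≥
α = 1, β = 3 ↦ 3  ≥
α = 2, β = 0 ↦ 3  ≥
α = 2, β = 1 ↦ 3  ≥
α = 2, β = 2 ↦ 2  <
α = 2, β = 3 ↦ 3  ≥
α = 3, β = 0 ↦ 3  ≥
α = 3, β = 1 ↦ 3  ≥
α = 3, β = 2 ↦ 3  ≥
α = 3, β = 3 ↦ 3  ≥
So 11 of the 16 assignments meet the threshold.

11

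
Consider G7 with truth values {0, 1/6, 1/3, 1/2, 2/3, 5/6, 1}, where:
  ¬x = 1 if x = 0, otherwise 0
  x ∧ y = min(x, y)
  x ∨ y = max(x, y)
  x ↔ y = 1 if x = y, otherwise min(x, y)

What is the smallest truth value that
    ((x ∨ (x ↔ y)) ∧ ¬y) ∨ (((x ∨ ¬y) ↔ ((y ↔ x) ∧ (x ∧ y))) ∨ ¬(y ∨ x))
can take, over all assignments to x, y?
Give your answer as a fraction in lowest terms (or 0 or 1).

1/6

Take x = 1/6, y = 0:
x ↔ y = 1/6 ↔ 0 = 0
x ∨ (x ↔ y) = 1/6 ∨ 0 = 1/6
¬y = ¬0 = 1
(x ∨ (x ↔ y)) ∧ ¬y = 1/6 ∧ 1 = 1/6
¬y = ¬0 = 1
x ∨ ¬y = 1/6 ∨ 1 = 1
y ↔ x = 0 ↔ 1/6 = 0
x ∧ y = 1/6 ∧ 0 = 0
(y ↔ x) ∧ (x ∧ y) = 0 ∧ 0 = 0
(x ∨ ¬y) ↔ ((y ↔ x) ∧ (x ∧ y)) = 1 ↔ 0 = 0
y ∨ x = 0 ∨ 1/6 = 1/6
¬(y ∨ x) = ¬1/6 = 0
((x ∨ ¬y) ↔ ((y ↔ x) ∧ (x ∧ y))) ∨ ¬(y ∨ x) = 0 ∨ 0 = 0
((x ∨ (x ↔ y)) ∧ ¬y) ∨ (((x ∨ ¬y) ↔ ((y ↔ x) ∧ (x ∧ y))) ∨ ¬(y ∨ x)) = 1/6 ∨ 0 = 1/6
No assignment yields a value below 1/6, so this is the minimum.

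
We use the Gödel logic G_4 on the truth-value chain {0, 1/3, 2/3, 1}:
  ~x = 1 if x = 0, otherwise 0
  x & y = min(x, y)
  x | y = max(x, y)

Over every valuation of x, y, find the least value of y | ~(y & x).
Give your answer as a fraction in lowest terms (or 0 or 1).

1/3

Take x = 1/3, y = 1/3:
y & x = 1/3 & 1/3 = 1/3
~(y & x) = ~1/3 = 0
y | ~(y & x) = 1/3 | 0 = 1/3
No assignment yields a value below 1/3, so this is the minimum.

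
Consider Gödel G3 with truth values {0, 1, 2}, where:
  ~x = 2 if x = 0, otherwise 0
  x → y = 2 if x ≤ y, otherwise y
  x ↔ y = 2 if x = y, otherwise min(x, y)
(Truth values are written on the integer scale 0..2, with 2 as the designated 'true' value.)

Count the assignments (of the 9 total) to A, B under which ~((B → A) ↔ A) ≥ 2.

1

A = 0, B = 0 ↦ 2  ≥
A = 0, B = 1 ↦ 0  <
A = 0, B = 2 ↦ 0  <
A = 1, B = 0 ↦ 0  <
A = 1, B = 1 ↦ 0  <
A = 1, B = 2 ↦ 0  <
A = 2, B = 0 ↦ 0  <
A = 2, B = 1 ↦ 0  <
A = 2, B = 2 ↦ 0  <
So 1 of the 9 assignments meets the threshold.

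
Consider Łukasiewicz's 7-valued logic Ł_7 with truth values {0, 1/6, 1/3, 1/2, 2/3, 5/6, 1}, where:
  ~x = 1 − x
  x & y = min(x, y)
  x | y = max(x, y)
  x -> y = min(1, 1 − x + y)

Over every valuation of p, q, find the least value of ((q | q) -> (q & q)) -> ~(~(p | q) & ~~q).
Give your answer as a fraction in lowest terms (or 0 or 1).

1/2

Take p = 0, q = 1/2:
q | q = 1/2 | 1/2 = 1/2
q & q = 1/2 & 1/2 = 1/2
(q | q) -> (q & q) = 1/2 -> 1/2 = 1
p | q = 0 | 1/2 = 1/2
~(p | q) = ~1/2 = 1/2
~q = ~1/2 = 1/2
~~q = ~1/2 = 1/2
~(p | q) & ~~q = 1/2 & 1/2 = 1/2
~(~(p | q) & ~~q) = ~1/2 = 1/2
((q | q) -> (q & q)) -> ~(~(p | q) & ~~q) = 1 -> 1/2 = 1/2
No assignment yields a value below 1/2, so this is the minimum.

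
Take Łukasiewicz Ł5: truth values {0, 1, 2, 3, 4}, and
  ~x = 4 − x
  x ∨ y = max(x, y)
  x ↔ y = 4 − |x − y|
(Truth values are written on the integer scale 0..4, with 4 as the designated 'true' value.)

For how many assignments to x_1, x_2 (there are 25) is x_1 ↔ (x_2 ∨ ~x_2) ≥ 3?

value 4: 5 assignments (counts)
value 3: 8 assignments (counts)
value 2: 6 assignments
value 1: 4 assignments
value 0: 2 assignments
So 13 of the 25 assignments meet the threshold.

13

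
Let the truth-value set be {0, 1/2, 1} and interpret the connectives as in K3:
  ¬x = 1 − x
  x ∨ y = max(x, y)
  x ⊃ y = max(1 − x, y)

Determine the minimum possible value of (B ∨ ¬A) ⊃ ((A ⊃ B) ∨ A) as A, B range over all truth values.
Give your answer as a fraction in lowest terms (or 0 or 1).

Take A = 1/2, B = 0:
¬A = ¬1/2 = 1/2
B ∨ ¬A = 0 ∨ 1/2 = 1/2
A ⊃ B = 1/2 ⊃ 0 = 1/2
(A ⊃ B) ∨ A = 1/2 ∨ 1/2 = 1/2
(B ∨ ¬A) ⊃ ((A ⊃ B) ∨ A) = 1/2 ⊃ 1/2 = 1/2
No assignment yields a value below 1/2, so this is the minimum.

1/2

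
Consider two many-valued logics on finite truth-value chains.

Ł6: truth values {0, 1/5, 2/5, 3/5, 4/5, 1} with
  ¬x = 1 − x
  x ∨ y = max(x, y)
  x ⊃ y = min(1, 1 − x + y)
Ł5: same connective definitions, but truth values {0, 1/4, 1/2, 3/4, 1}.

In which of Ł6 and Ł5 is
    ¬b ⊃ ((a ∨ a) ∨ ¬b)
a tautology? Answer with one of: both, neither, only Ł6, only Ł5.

both

In Ł6: every assignment gives 1 — tautology.
In Ł5: every assignment gives 1 — tautology.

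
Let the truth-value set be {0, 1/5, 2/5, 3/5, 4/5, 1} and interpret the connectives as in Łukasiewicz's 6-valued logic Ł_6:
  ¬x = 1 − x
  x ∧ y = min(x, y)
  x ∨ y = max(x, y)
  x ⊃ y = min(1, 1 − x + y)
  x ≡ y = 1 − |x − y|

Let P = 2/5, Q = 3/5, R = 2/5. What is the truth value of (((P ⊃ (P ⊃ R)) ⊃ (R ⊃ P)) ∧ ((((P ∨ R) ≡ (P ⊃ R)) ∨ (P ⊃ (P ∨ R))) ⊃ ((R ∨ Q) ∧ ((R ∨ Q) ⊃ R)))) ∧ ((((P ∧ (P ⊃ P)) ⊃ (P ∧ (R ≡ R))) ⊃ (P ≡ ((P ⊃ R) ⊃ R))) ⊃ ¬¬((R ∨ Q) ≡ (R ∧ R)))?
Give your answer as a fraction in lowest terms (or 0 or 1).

P ⊃ R = 2/5 ⊃ 2/5 = 1
P ⊃ (P ⊃ R) = 2/5 ⊃ 1 = 1
R ⊃ P = 2/5 ⊃ 2/5 = 1
(P ⊃ (P ⊃ R)) ⊃ (R ⊃ P) = 1 ⊃ 1 = 1
P ∨ R = 2/5 ∨ 2/5 = 2/5
P ⊃ R = 2/5 ⊃ 2/5 = 1
(P ∨ R) ≡ (P ⊃ R) = 2/5 ≡ 1 = 2/5
P ∨ R = 2/5 ∨ 2/5 = 2/5
P ⊃ (P ∨ R) = 2/5 ⊃ 2/5 = 1
((P ∨ R) ≡ (P ⊃ R)) ∨ (P ⊃ (P ∨ R)) = 2/5 ∨ 1 = 1
R ∨ Q = 2/5 ∨ 3/5 = 3/5
R ∨ Q = 2/5 ∨ 3/5 = 3/5
(R ∨ Q) ⊃ R = 3/5 ⊃ 2/5 = 4/5
(R ∨ Q) ∧ ((R ∨ Q) ⊃ R) = 3/5 ∧ 4/5 = 3/5
(((P ∨ R) ≡ (P ⊃ R)) ∨ (P ⊃ (P ∨ R))) ⊃ ((R ∨ Q) ∧ ((R ∨ Q) ⊃ R)) = 1 ⊃ 3/5 = 3/5
((P ⊃ (P ⊃ R)) ⊃ (R ⊃ P)) ∧ ((((P ∨ R) ≡ (P ⊃ R)) ∨ (P ⊃ (P ∨ R))) ⊃ ((R ∨ Q) ∧ ((R ∨ Q) ⊃ R))) = 1 ∧ 3/5 = 3/5
P ⊃ P = 2/5 ⊃ 2/5 = 1
P ∧ (P ⊃ P) = 2/5 ∧ 1 = 2/5
R ≡ R = 2/5 ≡ 2/5 = 1
P ∧ (R ≡ R) = 2/5 ∧ 1 = 2/5
(P ∧ (P ⊃ P)) ⊃ (P ∧ (R ≡ R)) = 2/5 ⊃ 2/5 = 1
P ⊃ R = 2/5 ⊃ 2/5 = 1
(P ⊃ R) ⊃ R = 1 ⊃ 2/5 = 2/5
P ≡ ((P ⊃ R) ⊃ R) = 2/5 ≡ 2/5 = 1
((P ∧ (P ⊃ P)) ⊃ (P ∧ (R ≡ R))) ⊃ (P ≡ ((P ⊃ R) ⊃ R)) = 1 ⊃ 1 = 1
R ∨ Q = 2/5 ∨ 3/5 = 3/5
R ∧ R = 2/5 ∧ 2/5 = 2/5
(R ∨ Q) ≡ (R ∧ R) = 3/5 ≡ 2/5 = 4/5
¬((R ∨ Q) ≡ (R ∧ R)) = ¬4/5 = 1/5
¬¬((R ∨ Q) ≡ (R ∧ R)) = ¬1/5 = 4/5
(((P ∧ (P ⊃ P)) ⊃ (P ∧ (R ≡ R))) ⊃ (P ≡ ((P ⊃ R) ⊃ R))) ⊃ ¬¬((R ∨ Q) ≡ (R ∧ R)) = 1 ⊃ 4/5 = 4/5
(((P ⊃ (P ⊃ R)) ⊃ (R ⊃ P)) ∧ ((((P ∨ R) ≡ (P ⊃ R)) ∨ (P ⊃ (P ∨ R))) ⊃ ((R ∨ Q) ∧ ((R ∨ Q) ⊃ R)))) ∧ ((((P ∧ (P ⊃ P)) ⊃ (P ∧ (R ≡ R))) ⊃ (P ≡ ((P ⊃ R) ⊃ R))) ⊃ ¬¬((R ∨ Q) ≡ (R ∧ R))) = 3/5 ∧ 4/5 = 3/5

3/5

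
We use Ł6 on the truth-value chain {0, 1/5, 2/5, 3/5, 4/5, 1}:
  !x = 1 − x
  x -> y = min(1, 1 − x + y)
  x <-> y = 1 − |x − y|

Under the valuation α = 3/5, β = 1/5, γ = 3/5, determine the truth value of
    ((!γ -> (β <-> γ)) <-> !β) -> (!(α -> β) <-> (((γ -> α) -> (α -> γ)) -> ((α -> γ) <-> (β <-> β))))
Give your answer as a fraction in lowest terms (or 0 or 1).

!γ = !3/5 = 2/5
β <-> γ = 1/5 <-> 3/5 = 3/5
!γ -> (β <-> γ) = 2/5 -> 3/5 = 1
!β = !1/5 = 4/5
(!γ -> (β <-> γ)) <-> !β = 1 <-> 4/5 = 4/5
α -> β = 3/5 -> 1/5 = 3/5
!(α -> β) = !3/5 = 2/5
γ -> α = 3/5 -> 3/5 = 1
α -> γ = 3/5 -> 3/5 = 1
(γ -> α) -> (α -> γ) = 1 -> 1 = 1
α -> γ = 3/5 -> 3/5 = 1
β <-> β = 1/5 <-> 1/5 = 1
(α -> γ) <-> (β <-> β) = 1 <-> 1 = 1
((γ -> α) -> (α -> γ)) -> ((α -> γ) <-> (β <-> β)) = 1 -> 1 = 1
!(α -> β) <-> (((γ -> α) -> (α -> γ)) -> ((α -> γ) <-> (β <-> β))) = 2/5 <-> 1 = 2/5
((!γ -> (β <-> γ)) <-> !β) -> (!(α -> β) <-> (((γ -> α) -> (α -> γ)) -> ((α -> γ) <-> (β <-> β)))) = 4/5 -> 2/5 = 3/5

3/5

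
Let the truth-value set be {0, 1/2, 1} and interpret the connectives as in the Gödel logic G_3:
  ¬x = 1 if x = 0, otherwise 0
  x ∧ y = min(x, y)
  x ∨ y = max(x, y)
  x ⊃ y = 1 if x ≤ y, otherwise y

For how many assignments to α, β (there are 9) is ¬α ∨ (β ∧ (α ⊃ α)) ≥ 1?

5

α = 0, β = 0 ↦ 1  ≥
α = 0, β = 1/2 ↦ 1  ≥
α = 0, β = 1 ↦ 1  ≥
α = 1/2, β = 0 ↦ 0  <
α = 1/2, β = 1/2 ↦ 1/2  <
α = 1/2, β = 1 ↦ 1  ≥
α = 1, β = 0 ↦ 0  <
α = 1, β = 1/2 ↦ 1/2  <
α = 1, β = 1 ↦ 1  ≥
So 5 of the 9 assignments meet the threshold.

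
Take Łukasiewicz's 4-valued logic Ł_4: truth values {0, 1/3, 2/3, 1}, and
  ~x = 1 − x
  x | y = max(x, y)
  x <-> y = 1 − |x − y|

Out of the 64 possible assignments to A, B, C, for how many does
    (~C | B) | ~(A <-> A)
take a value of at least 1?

28

value 1: 28 assignments (counts)
value 2/3: 20 assignments
value 1/3: 12 assignments
value 0: 4 assignments
So 28 of the 64 assignments meet the threshold.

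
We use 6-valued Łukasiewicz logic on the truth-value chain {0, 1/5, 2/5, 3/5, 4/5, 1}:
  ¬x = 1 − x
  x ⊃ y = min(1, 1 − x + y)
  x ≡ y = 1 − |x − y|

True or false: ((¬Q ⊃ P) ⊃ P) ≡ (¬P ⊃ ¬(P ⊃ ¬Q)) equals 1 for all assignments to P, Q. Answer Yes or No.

Counterexample: take P = 0, Q = 0.
¬Q = ¬0 = 1
¬Q ⊃ P = 1 ⊃ 0 = 0
(¬Q ⊃ P) ⊃ P = 0 ⊃ 0 = 1
¬P = ¬0 = 1
¬Q = ¬0 = 1
P ⊃ ¬Q = 0 ⊃ 1 = 1
¬(P ⊃ ¬Q) = ¬1 = 0
¬P ⊃ ¬(P ⊃ ¬Q) = 1 ⊃ 0 = 0
((¬Q ⊃ P) ⊃ P) ≡ (¬P ⊃ ¬(P ⊃ ¬Q)) = 1 ≡ 0 = 0
This gives 0 ≠ 1.

No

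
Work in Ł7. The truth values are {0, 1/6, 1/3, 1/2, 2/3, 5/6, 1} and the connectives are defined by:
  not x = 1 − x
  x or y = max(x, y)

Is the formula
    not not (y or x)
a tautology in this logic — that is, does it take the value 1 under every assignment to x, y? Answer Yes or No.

No

Counterexample: take x = 0, y = 0.
y or x = 0 or 0 = 0
not (y or x) = not 0 = 1
not not (y or x) = not 1 = 0
This gives 0 ≠ 1.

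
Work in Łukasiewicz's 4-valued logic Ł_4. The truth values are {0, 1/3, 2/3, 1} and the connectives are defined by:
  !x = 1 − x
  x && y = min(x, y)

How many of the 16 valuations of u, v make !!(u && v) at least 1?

1

u = 0, v = 0 ↦ 0  <
u = 0, v = 1/3 ↦ 0  <
u = 0, v = 2/3 ↦ 0  <
u = 0, v = 1 ↦ 0  <
u = 1/3, v = 0 ↦ 0  <
u = 1/3, v = 1/3 ↦ 1/3  <
u = 1/3, v = 2/3 ↦ 1/3  <
u = 1/3, v = 1 ↦ 1/3  <
u = 2/3, v = 0 ↦ 0  <
u = 2/3, v = 1/3 ↦ 1/3  <
u = 2/3, v = 2/3 ↦ 2/3  <
u = 2/3, v = 1 ↦ 2/3  <
u = 1, v = 0 ↦ 0  <
u = 1, v = 1/3 ↦ 1/3  <
u = 1, v = 2/3 ↦ 2/3  <
u = 1, v = 1 ↦ 1  ≥
So 1 of the 16 assignments meets the threshold.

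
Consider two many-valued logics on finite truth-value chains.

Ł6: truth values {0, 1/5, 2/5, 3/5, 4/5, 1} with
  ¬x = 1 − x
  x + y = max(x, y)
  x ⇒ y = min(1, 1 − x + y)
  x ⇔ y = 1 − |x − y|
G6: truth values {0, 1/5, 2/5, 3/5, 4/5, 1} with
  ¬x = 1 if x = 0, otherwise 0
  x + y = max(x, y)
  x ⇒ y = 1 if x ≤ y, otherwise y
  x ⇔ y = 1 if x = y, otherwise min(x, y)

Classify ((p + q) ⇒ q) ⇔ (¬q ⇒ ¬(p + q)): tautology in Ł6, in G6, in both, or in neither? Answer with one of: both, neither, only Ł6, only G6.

In Ł6: every assignment gives 1 — tautology.
In G6: at p = 2/5, q = 1/5 the value is 1/5 — not a tautology.

only Ł6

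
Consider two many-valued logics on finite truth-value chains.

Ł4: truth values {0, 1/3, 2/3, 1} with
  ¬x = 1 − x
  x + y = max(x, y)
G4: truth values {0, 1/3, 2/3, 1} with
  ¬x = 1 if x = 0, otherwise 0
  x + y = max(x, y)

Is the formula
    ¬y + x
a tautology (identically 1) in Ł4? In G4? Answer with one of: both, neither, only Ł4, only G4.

In Ł4: at x = 0, y = 1/3 the value is 2/3 — not a tautology.
In G4: at x = 0, y = 1/3 the value is 0 — not a tautology.

neither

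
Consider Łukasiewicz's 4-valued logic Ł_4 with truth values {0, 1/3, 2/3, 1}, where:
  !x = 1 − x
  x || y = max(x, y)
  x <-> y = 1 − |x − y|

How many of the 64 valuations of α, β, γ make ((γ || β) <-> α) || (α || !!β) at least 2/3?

value 1: 37 assignments (counts)
value 2/3: 21 assignments (counts)
value 1/3: 5 assignments
value 0: 1 assignment
So 58 of the 64 assignments meet the threshold.

58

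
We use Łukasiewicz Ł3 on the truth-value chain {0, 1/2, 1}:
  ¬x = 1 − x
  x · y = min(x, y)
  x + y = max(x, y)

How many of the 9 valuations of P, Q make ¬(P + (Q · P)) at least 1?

3

P = 0, Q = 0 ↦ 1  ≥
P = 0, Q = 1/2 ↦ 1  ≥
P = 0, Q = 1 ↦ 1  ≥
P = 1/2, Q = 0 ↦ 1/2  <
P = 1/2, Q = 1/2 ↦ 1/2  <
P = 1/2, Q = 1 ↦ 1/2  <
P = 1, Q = 0 ↦ 0  <
P = 1, Q = 1/2 ↦ 0  <
P = 1, Q = 1 ↦ 0  <
So 3 of the 9 assignments meet the threshold.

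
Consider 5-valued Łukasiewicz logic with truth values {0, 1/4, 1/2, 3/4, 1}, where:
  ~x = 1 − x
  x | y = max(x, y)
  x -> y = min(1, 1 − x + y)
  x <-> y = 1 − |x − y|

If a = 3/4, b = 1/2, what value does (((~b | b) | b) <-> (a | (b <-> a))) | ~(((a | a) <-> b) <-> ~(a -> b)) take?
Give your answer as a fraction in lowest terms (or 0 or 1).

~b = ~1/2 = 1/2
~b | b = 1/2 | 1/2 = 1/2
(~b | b) | b = 1/2 | 1/2 = 1/2
b <-> a = 1/2 <-> 3/4 = 3/4
a | (b <-> a) = 3/4 | 3/4 = 3/4
((~b | b) | b) <-> (a | (b <-> a)) = 1/2 <-> 3/4 = 3/4
a | a = 3/4 | 3/4 = 3/4
(a | a) <-> b = 3/4 <-> 1/2 = 3/4
a -> b = 3/4 -> 1/2 = 3/4
~(a -> b) = ~3/4 = 1/4
((a | a) <-> b) <-> ~(a -> b) = 3/4 <-> 1/4 = 1/2
~(((a | a) <-> b) <-> ~(a -> b)) = ~1/2 = 1/2
(((~b | b) | b) <-> (a | (b <-> a))) | ~(((a | a) <-> b) <-> ~(a -> b)) = 3/4 | 1/2 = 3/4

3/4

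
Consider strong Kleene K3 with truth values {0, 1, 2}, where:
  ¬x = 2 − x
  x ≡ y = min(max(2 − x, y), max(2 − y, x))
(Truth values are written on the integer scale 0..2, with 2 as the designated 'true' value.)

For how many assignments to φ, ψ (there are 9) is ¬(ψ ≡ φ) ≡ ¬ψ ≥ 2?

2

φ = 0, ψ = 0 ↦ 0  <
φ = 0, ψ = 1 ↦ 1  <
φ = 0, ψ = 2 ↦ 0  <
φ = 1, ψ = 0 ↦ 1  <
φ = 1, ψ = 1 ↦ 1  <
φ = 1, ψ = 2 ↦ 1  <
φ = 2, ψ = 0 ↦ 2  ≥
φ = 2, ψ = 1 ↦ 1  <
φ = 2, ψ = 2 ↦ 2  ≥
So 2 of the 9 assignments meet the threshold.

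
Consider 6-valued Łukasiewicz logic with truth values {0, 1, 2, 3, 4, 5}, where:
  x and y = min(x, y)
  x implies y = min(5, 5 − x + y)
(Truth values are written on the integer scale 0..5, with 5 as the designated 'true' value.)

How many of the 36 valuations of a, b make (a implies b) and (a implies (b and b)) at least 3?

30

value 5: 21 assignments (counts)
value 4: 5 assignments (counts)
value 3: 4 assignments (counts)
value 2: 3 assignments
value 1: 2 assignments
value 0: 1 assignment
So 30 of the 36 assignments meet the threshold.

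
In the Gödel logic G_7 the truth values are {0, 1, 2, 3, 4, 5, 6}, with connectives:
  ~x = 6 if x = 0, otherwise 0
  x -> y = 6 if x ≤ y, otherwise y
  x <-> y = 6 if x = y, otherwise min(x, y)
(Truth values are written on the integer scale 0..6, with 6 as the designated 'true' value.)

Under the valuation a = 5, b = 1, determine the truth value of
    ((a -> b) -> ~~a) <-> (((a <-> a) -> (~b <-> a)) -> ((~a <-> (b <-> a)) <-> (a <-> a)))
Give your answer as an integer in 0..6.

6

a -> b = 5 -> 1 = 1
~a = ~5 = 0
~~a = ~0 = 6
(a -> b) -> ~~a = 1 -> 6 = 6
a <-> a = 5 <-> 5 = 6
~b = ~1 = 0
~b <-> a = 0 <-> 5 = 0
(a <-> a) -> (~b <-> a) = 6 -> 0 = 0
~a = ~5 = 0
b <-> a = 1 <-> 5 = 1
~a <-> (b <-> a) = 0 <-> 1 = 0
a <-> a = 5 <-> 5 = 6
(~a <-> (b <-> a)) <-> (a <-> a) = 0 <-> 6 = 0
((a <-> a) -> (~b <-> a)) -> ((~a <-> (b <-> a)) <-> (a <-> a)) = 0 -> 0 = 6
((a -> b) -> ~~a) <-> (((a <-> a) -> (~b <-> a)) -> ((~a <-> (b <-> a)) <-> (a <-> a))) = 6 <-> 6 = 6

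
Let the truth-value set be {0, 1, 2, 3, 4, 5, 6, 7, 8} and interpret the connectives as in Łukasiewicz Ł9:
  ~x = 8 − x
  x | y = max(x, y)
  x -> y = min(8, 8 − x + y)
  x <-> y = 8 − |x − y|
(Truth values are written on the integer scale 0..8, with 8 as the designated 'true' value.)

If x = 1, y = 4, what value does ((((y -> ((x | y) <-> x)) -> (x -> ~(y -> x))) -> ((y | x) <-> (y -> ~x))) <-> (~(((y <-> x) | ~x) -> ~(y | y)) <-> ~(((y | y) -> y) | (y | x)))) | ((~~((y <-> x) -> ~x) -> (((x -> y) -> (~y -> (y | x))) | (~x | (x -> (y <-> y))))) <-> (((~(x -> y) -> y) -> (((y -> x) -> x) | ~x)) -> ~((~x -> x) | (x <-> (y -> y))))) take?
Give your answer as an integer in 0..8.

7

x | y = 1 | 4 = 4
(x | y) <-> x = 4 <-> 1 = 5
y -> ((x | y) <-> x) = 4 -> 5 = 8
y -> x = 4 -> 1 = 5
~(y -> x) = ~5 = 3
x -> ~(y -> x) = 1 -> 3 = 8
(y -> ((x | y) <-> x)) -> (x -> ~(y -> x)) = 8 -> 8 = 8
y | x = 4 | 1 = 4
~x = ~1 = 7
y -> ~x = 4 -> 7 = 8
(y | x) <-> (y -> ~x) = 4 <-> 8 = 4
((y -> ((x | y) <-> x)) -> (x -> ~(y -> x))) -> ((y | x) <-> (y -> ~x)) = 8 -> 4 = 4
y <-> x = 4 <-> 1 = 5
~x = ~1 = 7
(y <-> x) | ~x = 5 | 7 = 7
y | y = 4 | 4 = 4
~(y | y) = ~4 = 4
((y <-> x) | ~x) -> ~(y | y) = 7 -> 4 = 5
~(((y <-> x) | ~x) -> ~(y | y)) = ~5 = 3
y | y = 4 | 4 = 4
(y | y) -> y = 4 -> 4 = 8
y | x = 4 | 1 = 4
((y | y) -> y) | (y | x) = 8 | 4 = 8
~(((y | y) -> y) | (y | x)) = ~8 = 0
~(((y <-> x) | ~x) -> ~(y | y)) <-> ~(((y | y) -> y) | (y | x)) = 3 <-> 0 = 5
(((y -> ((x | y) <-> x)) -> (x -> ~(y -> x))) -> ((y | x) <-> (y -> ~x))) <-> (~(((y <-> x) | ~x) -> ~(y | y)) <-> ~(((y | y) -> y) | (y | x))) = 4 <-> 5 = 7
y <-> x = 4 <-> 1 = 5
~x = ~1 = 7
(y <-> x) -> ~x = 5 -> 7 = 8
~((y <-> x) -> ~x) = ~8 = 0
~~((y <-> x) -> ~x) = ~0 = 8
x -> y = 1 -> 4 = 8
~y = ~4 = 4
y | x = 4 | 1 = 4
~y -> (y | x) = 4 -> 4 = 8
(x -> y) -> (~y -> (y | x)) = 8 -> 8 = 8
~x = ~1 = 7
y <-> y = 4 <-> 4 = 8
x -> (y <-> y) = 1 -> 8 = 8
~x | (x -> (y <-> y)) = 7 | 8 = 8
((x -> y) -> (~y -> (y | x))) | (~x | (x -> (y <-> y))) = 8 | 8 = 8
~~((y <-> x) -> ~x) -> (((x -> y) -> (~y -> (y | x))) | (~x | (x -> (y <-> y)))) = 8 -> 8 = 8
x -> y = 1 -> 4 = 8
~(x -> y) = ~8 = 0
~(x -> y) -> y = 0 -> 4 = 8
y -> x = 4 -> 1 = 5
(y -> x) -> x = 5 -> 1 = 4
~x = ~1 = 7
((y -> x) -> x) | ~x = 4 | 7 = 7
(~(x -> y) -> y) -> (((y -> x) -> x) | ~x) = 8 -> 7 = 7
~x = ~1 = 7
~x -> x = 7 -> 1 = 2
y -> y = 4 -> 4 = 8
x <-> (y -> y) = 1 <-> 8 = 1
(~x -> x) | (x <-> (y -> y)) = 2 | 1 = 2
~((~x -> x) | (x <-> (y -> y))) = ~2 = 6
((~(x -> y) -> y) -> (((y -> x) -> x) | ~x)) -> ~((~x -> x) | (x <-> (y -> y))) = 7 -> 6 = 7
(~~((y <-> x) -> ~x) -> (((x -> y) -> (~y -> (y | x))) | (~x | (x -> (y <-> y))))) <-> (((~(x -> y) -> y) -> (((y -> x) -> x) | ~x)) -> ~((~x -> x) | (x <-> (y -> y)))) = 8 <-> 7 = 7
((((y -> ((x | y) <-> x)) -> (x -> ~(y -> x))) -> ((y | x) <-> (y -> ~x))) <-> (~(((y <-> x) | ~x) -> ~(y | y)) <-> ~(((y | y) -> y) | (y | x)))) | ((~~((y <-> x) -> ~x) -> (((x -> y) -> (~y -> (y | x))) | (~x | (x -> (y <-> y))))) <-> (((~(x -> y) -> y) -> (((y -> x) -> x) | ~x)) -> ~((~x -> x) | (x <-> (y -> y))))) = 7 | 7 = 7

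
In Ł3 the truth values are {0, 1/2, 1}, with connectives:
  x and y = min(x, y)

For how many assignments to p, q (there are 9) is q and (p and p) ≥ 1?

p = 0, q = 0 ↦ 0  <
p = 0, q = 1/2 ↦ 0  <
p = 0, q = 1 ↦ 0  <
p = 1/2, q = 0 ↦ 0  <
p = 1/2, q = 1/2 ↦ 1/2  <
p = 1/2, q = 1 ↦ 1/2  <
p = 1, q = 0 ↦ 0  <
p = 1, q = 1/2 ↦ 1/2  <
p = 1, q = 1 ↦ 1  ≥
So 1 of the 9 assignments meets the threshold.

1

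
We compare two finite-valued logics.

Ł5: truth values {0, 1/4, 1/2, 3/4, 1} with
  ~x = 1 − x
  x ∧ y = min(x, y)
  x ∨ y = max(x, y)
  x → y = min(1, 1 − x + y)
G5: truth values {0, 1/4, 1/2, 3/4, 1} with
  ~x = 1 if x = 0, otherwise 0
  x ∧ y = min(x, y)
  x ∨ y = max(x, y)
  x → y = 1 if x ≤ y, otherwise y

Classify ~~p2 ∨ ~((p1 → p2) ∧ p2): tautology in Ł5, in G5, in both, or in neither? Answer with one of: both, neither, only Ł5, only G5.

In Ł5: at p1 = 0, p2 = 1/4 the value is 3/4 — not a tautology.
In G5: every assignment gives 1 — tautology.

only G5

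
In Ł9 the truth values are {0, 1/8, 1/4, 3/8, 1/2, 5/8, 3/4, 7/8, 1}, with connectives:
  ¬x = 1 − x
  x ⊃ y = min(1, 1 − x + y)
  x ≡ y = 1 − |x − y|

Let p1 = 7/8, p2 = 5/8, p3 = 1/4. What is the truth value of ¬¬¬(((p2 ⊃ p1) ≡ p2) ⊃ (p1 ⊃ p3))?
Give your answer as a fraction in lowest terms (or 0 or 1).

1/4

p2 ⊃ p1 = 5/8 ⊃ 7/8 = 1
(p2 ⊃ p1) ≡ p2 = 1 ≡ 5/8 = 5/8
p1 ⊃ p3 = 7/8 ⊃ 1/4 = 3/8
((p2 ⊃ p1) ≡ p2) ⊃ (p1 ⊃ p3) = 5/8 ⊃ 3/8 = 3/4
¬(((p2 ⊃ p1) ≡ p2) ⊃ (p1 ⊃ p3)) = ¬3/4 = 1/4
¬¬(((p2 ⊃ p1) ≡ p2) ⊃ (p1 ⊃ p3)) = ¬1/4 = 3/4
¬¬¬(((p2 ⊃ p1) ≡ p2) ⊃ (p1 ⊃ p3)) = ¬3/4 = 1/4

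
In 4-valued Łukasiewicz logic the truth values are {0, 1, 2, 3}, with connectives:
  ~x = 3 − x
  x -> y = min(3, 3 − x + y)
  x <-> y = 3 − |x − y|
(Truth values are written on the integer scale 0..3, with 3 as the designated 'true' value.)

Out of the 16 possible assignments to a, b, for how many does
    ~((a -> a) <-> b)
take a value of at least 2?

8

a = 0, b = 0 ↦ 3  ≥
a = 0, b = 1 ↦ 2  ≥
a = 0, b = 2 ↦ 1  <
a = 0, b = 3 ↦ 0  <
a = 1, b = 0 ↦ 3  ≥
a = 1, b = 1 ↦ 2  ≥
a = 1, b = 2 ↦ 1  <
a = 1, b = 3 ↦ 0  <
a = 2, b = 0 ↦ 3  ≥
a = 2, b = 1 ↦ 2  ≥
a = 2, b = 2 ↦ 1  <
a = 2, b = 3 ↦ 0  <
a = 3, b = 0 ↦ 3  ≥
a = 3, b = 1 ↦ 2  ≥
a = 3, b = 2 ↦ 1  <
a = 3, b = 3 ↦ 0  <
So 8 of the 16 assignments meet the threshold.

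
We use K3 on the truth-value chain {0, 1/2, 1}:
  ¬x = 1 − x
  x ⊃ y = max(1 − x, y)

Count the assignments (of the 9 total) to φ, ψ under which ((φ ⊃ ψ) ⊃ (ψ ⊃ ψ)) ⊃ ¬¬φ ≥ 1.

φ = 0, ψ = 0 ↦ 0  <
φ = 0, ψ = 1/2 ↦ 1/2  <
φ = 0, ψ = 1 ↦ 0  <
φ = 1/2, ψ = 0 ↦ 1/2  <
φ = 1/2, ψ = 1/2 ↦ 1/2  <
φ = 1/2, ψ = 1 ↦ 1/2  <
φ = 1, ψ = 0 ↦ 1  ≥
φ = 1, ψ = 1/2 ↦ 1  ≥
φ = 1, ψ = 1 ↦ 1  ≥
So 3 of the 9 assignments meet the threshold.

3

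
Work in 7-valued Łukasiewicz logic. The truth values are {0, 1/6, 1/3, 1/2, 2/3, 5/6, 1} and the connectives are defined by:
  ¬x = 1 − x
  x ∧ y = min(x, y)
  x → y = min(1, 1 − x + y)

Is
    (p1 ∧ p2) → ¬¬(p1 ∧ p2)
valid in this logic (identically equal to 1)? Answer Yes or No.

At p1 = 2/3, p2 = 1/3, for instance:
p1 ∧ p2 = 2/3 ∧ 1/3 = 1/3
¬(p1 ∧ p2) = ¬1/3 = 2/3
¬¬(p1 ∧ p2) = ¬2/3 = 1/3
(p1 ∧ p2) → ¬¬(p1 ∧ p2) = 1/3 → 1/3 = 1
and checking the remaining 48 assignments likewise gives ≥ 1 in every case.

Yes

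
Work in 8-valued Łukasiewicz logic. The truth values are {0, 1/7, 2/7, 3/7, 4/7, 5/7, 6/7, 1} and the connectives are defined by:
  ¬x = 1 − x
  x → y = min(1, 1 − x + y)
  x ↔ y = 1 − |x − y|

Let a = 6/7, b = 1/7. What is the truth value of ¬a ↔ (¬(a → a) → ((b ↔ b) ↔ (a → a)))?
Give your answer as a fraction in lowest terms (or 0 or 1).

¬a = ¬6/7 = 1/7
a → a = 6/7 → 6/7 = 1
¬(a → a) = ¬1 = 0
b ↔ b = 1/7 ↔ 1/7 = 1
a → a = 6/7 → 6/7 = 1
(b ↔ b) ↔ (a → a) = 1 ↔ 1 = 1
¬(a → a) → ((b ↔ b) ↔ (a → a)) = 0 → 1 = 1
¬a ↔ (¬(a → a) → ((b ↔ b) ↔ (a → a))) = 1/7 ↔ 1 = 1/7

1/7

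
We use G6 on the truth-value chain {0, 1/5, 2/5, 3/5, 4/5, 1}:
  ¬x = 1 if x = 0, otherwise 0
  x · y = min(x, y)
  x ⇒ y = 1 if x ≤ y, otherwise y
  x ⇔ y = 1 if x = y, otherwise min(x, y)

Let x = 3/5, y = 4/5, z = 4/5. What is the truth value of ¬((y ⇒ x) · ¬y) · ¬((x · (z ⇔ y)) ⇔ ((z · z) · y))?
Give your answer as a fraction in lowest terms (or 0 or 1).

y ⇒ x = 4/5 ⇒ 3/5 = 3/5
¬y = ¬4/5 = 0
(y ⇒ x) · ¬y = 3/5 · 0 = 0
¬((y ⇒ x) · ¬y) = ¬0 = 1
z ⇔ y = 4/5 ⇔ 4/5 = 1
x · (z ⇔ y) = 3/5 · 1 = 3/5
z · z = 4/5 · 4/5 = 4/5
(z · z) · y = 4/5 · 4/5 = 4/5
(x · (z ⇔ y)) ⇔ ((z · z) · y) = 3/5 ⇔ 4/5 = 3/5
¬((x · (z ⇔ y)) ⇔ ((z · z) · y)) = ¬3/5 = 0
¬((y ⇒ x) · ¬y) · ¬((x · (z ⇔ y)) ⇔ ((z · z) · y)) = 1 · 0 = 0

0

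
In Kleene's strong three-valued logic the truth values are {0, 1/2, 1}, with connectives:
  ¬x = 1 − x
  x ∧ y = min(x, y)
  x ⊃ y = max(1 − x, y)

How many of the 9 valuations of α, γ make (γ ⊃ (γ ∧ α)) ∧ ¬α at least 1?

α = 0, γ = 0 ↦ 1  ≥
α = 0, γ = 1/2 ↦ 1/2  <
α = 0, γ = 1 ↦ 0  <
α = 1/2, γ = 0 ↦ 1/2  <
α = 1/2, γ = 1/2 ↦ 1/2  <
α = 1/2, γ = 1 ↦ 1/2  <
α = 1, γ = 0 ↦ 0  <
α = 1, γ = 1/2 ↦ 0  <
α = 1, γ = 1 ↦ 0  <
So 1 of the 9 assignments meets the threshold.

1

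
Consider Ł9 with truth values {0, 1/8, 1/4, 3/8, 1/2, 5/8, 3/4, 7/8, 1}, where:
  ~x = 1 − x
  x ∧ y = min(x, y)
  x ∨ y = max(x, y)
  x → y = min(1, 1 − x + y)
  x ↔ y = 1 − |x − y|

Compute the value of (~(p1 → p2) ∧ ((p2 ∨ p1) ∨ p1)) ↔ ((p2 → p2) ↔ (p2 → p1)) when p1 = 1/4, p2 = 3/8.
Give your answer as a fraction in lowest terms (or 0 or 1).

1/8

p1 → p2 = 1/4 → 3/8 = 1
~(p1 → p2) = ~1 = 0
p2 ∨ p1 = 3/8 ∨ 1/4 = 3/8
(p2 ∨ p1) ∨ p1 = 3/8 ∨ 1/4 = 3/8
~(p1 → p2) ∧ ((p2 ∨ p1) ∨ p1) = 0 ∧ 3/8 = 0
p2 → p2 = 3/8 → 3/8 = 1
p2 → p1 = 3/8 → 1/4 = 7/8
(p2 → p2) ↔ (p2 → p1) = 1 ↔ 7/8 = 7/8
(~(p1 → p2) ∧ ((p2 ∨ p1) ∨ p1)) ↔ ((p2 → p2) ↔ (p2 → p1)) = 0 ↔ 7/8 = 1/8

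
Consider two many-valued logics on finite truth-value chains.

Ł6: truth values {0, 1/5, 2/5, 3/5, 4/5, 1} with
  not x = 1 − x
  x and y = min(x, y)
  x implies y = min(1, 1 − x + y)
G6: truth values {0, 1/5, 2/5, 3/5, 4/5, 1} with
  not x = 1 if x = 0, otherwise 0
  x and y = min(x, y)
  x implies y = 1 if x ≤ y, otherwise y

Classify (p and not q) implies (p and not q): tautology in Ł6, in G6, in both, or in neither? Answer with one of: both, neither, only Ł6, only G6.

In Ł6: every assignment gives 1 — tautology.
In G6: every assignment gives 1 — tautology.

both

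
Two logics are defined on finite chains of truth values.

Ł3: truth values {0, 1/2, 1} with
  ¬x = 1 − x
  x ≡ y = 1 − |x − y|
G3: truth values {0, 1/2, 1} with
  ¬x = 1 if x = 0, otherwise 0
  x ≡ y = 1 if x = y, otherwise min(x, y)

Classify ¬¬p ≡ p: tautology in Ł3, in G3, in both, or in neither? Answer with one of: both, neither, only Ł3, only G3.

In Ł3: every assignment gives 1 — tautology.
In G3: at p = 1/2 the value is 1/2 — not a tautology.

only Ł3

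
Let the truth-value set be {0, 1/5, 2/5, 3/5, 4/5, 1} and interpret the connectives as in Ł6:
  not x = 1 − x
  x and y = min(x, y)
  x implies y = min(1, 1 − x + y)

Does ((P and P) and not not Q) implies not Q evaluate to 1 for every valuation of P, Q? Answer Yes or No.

No

Counterexample: take P = 1/5, Q = 1.
P and P = 1/5 and 1/5 = 1/5
not Q = not 1 = 0
not not Q = not 0 = 1
(P and P) and not not Q = 1/5 and 1 = 1/5
not Q = not 1 = 0
((P and P) and not not Q) implies not Q = 1/5 implies 0 = 4/5
This gives 4/5 ≠ 1.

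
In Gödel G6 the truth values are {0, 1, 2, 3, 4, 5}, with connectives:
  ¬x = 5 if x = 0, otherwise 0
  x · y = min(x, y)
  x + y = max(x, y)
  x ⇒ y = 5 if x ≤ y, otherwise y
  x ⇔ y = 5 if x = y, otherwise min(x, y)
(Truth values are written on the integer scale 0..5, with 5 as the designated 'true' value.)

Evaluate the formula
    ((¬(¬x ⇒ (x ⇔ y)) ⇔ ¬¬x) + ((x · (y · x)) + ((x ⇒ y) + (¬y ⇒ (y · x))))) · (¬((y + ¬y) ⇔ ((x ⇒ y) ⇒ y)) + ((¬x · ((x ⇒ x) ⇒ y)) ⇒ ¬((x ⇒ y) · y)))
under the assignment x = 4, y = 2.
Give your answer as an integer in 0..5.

5

¬x = ¬4 = 0
x ⇔ y = 4 ⇔ 2 = 2
¬x ⇒ (x ⇔ y) = 0 ⇒ 2 = 5
¬(¬x ⇒ (x ⇔ y)) = ¬5 = 0
¬x = ¬4 = 0
¬¬x = ¬0 = 5
¬(¬x ⇒ (x ⇔ y)) ⇔ ¬¬x = 0 ⇔ 5 = 0
y · x = 2 · 4 = 2
x · (y · x) = 4 · 2 = 2
x ⇒ y = 4 ⇒ 2 = 2
¬y = ¬2 = 0
y · x = 2 · 4 = 2
¬y ⇒ (y · x) = 0 ⇒ 2 = 5
(x ⇒ y) + (¬y ⇒ (y · x)) = 2 + 5 = 5
(x · (y · x)) + ((x ⇒ y) + (¬y ⇒ (y · x))) = 2 + 5 = 5
(¬(¬x ⇒ (x ⇔ y)) ⇔ ¬¬x) + ((x · (y · x)) + ((x ⇒ y) + (¬y ⇒ (y · x)))) = 0 + 5 = 5
¬y = ¬2 = 0
y + ¬y = 2 + 0 = 2
x ⇒ y = 4 ⇒ 2 = 2
(x ⇒ y) ⇒ y = 2 ⇒ 2 = 5
(y + ¬y) ⇔ ((x ⇒ y) ⇒ y) = 2 ⇔ 5 = 2
¬((y + ¬y) ⇔ ((x ⇒ y) ⇒ y)) = ¬2 = 0
¬x = ¬4 = 0
x ⇒ x = 4 ⇒ 4 = 5
(x ⇒ x) ⇒ y = 5 ⇒ 2 = 2
¬x · ((x ⇒ x) ⇒ y) = 0 · 2 = 0
x ⇒ y = 4 ⇒ 2 = 2
(x ⇒ y) · y = 2 · 2 = 2
¬((x ⇒ y) · y) = ¬2 = 0
(¬x · ((x ⇒ x) ⇒ y)) ⇒ ¬((x ⇒ y) · y) = 0 ⇒ 0 = 5
¬((y + ¬y) ⇔ ((x ⇒ y) ⇒ y)) + ((¬x · ((x ⇒ x) ⇒ y)) ⇒ ¬((x ⇒ y) · y)) = 0 + 5 = 5
((¬(¬x ⇒ (x ⇔ y)) ⇔ ¬¬x) + ((x · (y · x)) + ((x ⇒ y) + (¬y ⇒ (y · x))))) · (¬((y + ¬y) ⇔ ((x ⇒ y) ⇒ y)) + ((¬x · ((x ⇒ x) ⇒ y)) ⇒ ¬((x ⇒ y) · y))) = 5 · 5 = 5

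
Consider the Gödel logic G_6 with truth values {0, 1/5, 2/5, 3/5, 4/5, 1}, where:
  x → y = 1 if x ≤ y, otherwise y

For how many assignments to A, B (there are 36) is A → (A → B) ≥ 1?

value 1: 21 assignments (counts)
value 4/5: 1 assignment
value 3/5: 2 assignments
value 2/5: 3 assignments
value 1/5: 4 assignments
value 0: 5 assignments
So 21 of the 36 assignments meet the threshold.

21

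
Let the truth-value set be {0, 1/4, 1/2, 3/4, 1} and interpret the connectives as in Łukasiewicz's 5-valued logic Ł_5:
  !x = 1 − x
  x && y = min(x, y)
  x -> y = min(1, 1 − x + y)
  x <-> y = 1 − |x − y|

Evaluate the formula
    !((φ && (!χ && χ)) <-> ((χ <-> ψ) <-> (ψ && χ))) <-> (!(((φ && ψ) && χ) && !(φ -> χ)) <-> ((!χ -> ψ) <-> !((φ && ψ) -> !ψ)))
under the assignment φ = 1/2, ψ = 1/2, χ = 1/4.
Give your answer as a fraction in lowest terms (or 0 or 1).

!χ = !1/4 = 3/4
!χ && χ = 3/4 && 1/4 = 1/4
φ && (!χ && χ) = 1/2 && 1/4 = 1/4
χ <-> ψ = 1/4 <-> 1/2 = 3/4
ψ && χ = 1/2 && 1/4 = 1/4
(χ <-> ψ) <-> (ψ && χ) = 3/4 <-> 1/4 = 1/2
(φ && (!χ && χ)) <-> ((χ <-> ψ) <-> (ψ && χ)) = 1/4 <-> 1/2 = 3/4
!((φ && (!χ && χ)) <-> ((χ <-> ψ) <-> (ψ && χ))) = !3/4 = 1/4
φ && ψ = 1/2 && 1/2 = 1/2
(φ && ψ) && χ = 1/2 && 1/4 = 1/4
φ -> χ = 1/2 -> 1/4 = 3/4
!(φ -> χ) = !3/4 = 1/4
((φ && ψ) && χ) && !(φ -> χ) = 1/4 && 1/4 = 1/4
!(((φ && ψ) && χ) && !(φ -> χ)) = !1/4 = 3/4
!χ = !1/4 = 3/4
!χ -> ψ = 3/4 -> 1/2 = 3/4
φ && ψ = 1/2 && 1/2 = 1/2
!ψ = !1/2 = 1/2
(φ && ψ) -> !ψ = 1/2 -> 1/2 = 1
!((φ && ψ) -> !ψ) = !1 = 0
(!χ -> ψ) <-> !((φ && ψ) -> !ψ) = 3/4 <-> 0 = 1/4
!(((φ && ψ) && χ) && !(φ -> χ)) <-> ((!χ -> ψ) <-> !((φ && ψ) -> !ψ)) = 3/4 <-> 1/4 = 1/2
!((φ && (!χ && χ)) <-> ((χ <-> ψ) <-> (ψ && χ))) <-> (!(((φ && ψ) && χ) && !(φ -> χ)) <-> ((!χ -> ψ) <-> !((φ && ψ) -> !ψ))) = 1/4 <-> 1/2 = 3/4

3/4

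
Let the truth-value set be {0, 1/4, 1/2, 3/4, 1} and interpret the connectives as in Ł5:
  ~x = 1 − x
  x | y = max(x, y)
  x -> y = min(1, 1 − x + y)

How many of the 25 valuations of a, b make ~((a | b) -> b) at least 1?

1

value 1: 1 assignment (counts)
value 3/4: 2 assignments
value 1/2: 3 assignments
value 1/4: 4 assignments
value 0: 15 assignments
So 1 of the 25 assignments meets the threshold.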